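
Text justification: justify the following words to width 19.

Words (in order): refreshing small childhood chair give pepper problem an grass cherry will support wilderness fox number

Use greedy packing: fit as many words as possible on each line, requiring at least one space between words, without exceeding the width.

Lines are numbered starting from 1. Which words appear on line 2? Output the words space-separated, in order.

Line 1: ['refreshing', 'small'] (min_width=16, slack=3)
Line 2: ['childhood', 'chair'] (min_width=15, slack=4)
Line 3: ['give', 'pepper', 'problem'] (min_width=19, slack=0)
Line 4: ['an', 'grass', 'cherry'] (min_width=15, slack=4)
Line 5: ['will', 'support'] (min_width=12, slack=7)
Line 6: ['wilderness', 'fox'] (min_width=14, slack=5)
Line 7: ['number'] (min_width=6, slack=13)

Answer: childhood chair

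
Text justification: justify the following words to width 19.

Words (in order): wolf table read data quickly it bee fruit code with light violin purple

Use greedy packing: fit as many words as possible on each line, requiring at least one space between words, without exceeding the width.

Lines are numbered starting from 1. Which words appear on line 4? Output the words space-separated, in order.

Line 1: ['wolf', 'table', 'read'] (min_width=15, slack=4)
Line 2: ['data', 'quickly', 'it', 'bee'] (min_width=19, slack=0)
Line 3: ['fruit', 'code', 'with'] (min_width=15, slack=4)
Line 4: ['light', 'violin', 'purple'] (min_width=19, slack=0)

Answer: light violin purple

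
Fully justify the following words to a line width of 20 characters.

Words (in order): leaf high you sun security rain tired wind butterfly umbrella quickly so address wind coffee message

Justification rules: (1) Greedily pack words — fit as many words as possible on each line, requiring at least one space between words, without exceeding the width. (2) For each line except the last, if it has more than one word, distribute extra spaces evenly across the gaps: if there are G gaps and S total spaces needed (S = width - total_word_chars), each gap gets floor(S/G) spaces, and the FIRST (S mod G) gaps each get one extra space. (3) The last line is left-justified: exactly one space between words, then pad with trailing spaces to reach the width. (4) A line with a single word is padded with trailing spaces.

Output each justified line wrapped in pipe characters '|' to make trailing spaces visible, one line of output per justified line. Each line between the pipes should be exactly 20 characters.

Line 1: ['leaf', 'high', 'you', 'sun'] (min_width=17, slack=3)
Line 2: ['security', 'rain', 'tired'] (min_width=19, slack=1)
Line 3: ['wind', 'butterfly'] (min_width=14, slack=6)
Line 4: ['umbrella', 'quickly', 'so'] (min_width=19, slack=1)
Line 5: ['address', 'wind', 'coffee'] (min_width=19, slack=1)
Line 6: ['message'] (min_width=7, slack=13)

Answer: |leaf  high  you  sun|
|security  rain tired|
|wind       butterfly|
|umbrella  quickly so|
|address  wind coffee|
|message             |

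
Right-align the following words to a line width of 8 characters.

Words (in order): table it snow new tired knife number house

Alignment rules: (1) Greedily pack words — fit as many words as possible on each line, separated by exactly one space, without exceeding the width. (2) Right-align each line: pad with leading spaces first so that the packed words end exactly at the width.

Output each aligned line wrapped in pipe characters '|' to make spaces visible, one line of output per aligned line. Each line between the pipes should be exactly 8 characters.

Answer: |table it|
|snow new|
|   tired|
|   knife|
|  number|
|   house|

Derivation:
Line 1: ['table', 'it'] (min_width=8, slack=0)
Line 2: ['snow', 'new'] (min_width=8, slack=0)
Line 3: ['tired'] (min_width=5, slack=3)
Line 4: ['knife'] (min_width=5, slack=3)
Line 5: ['number'] (min_width=6, slack=2)
Line 6: ['house'] (min_width=5, slack=3)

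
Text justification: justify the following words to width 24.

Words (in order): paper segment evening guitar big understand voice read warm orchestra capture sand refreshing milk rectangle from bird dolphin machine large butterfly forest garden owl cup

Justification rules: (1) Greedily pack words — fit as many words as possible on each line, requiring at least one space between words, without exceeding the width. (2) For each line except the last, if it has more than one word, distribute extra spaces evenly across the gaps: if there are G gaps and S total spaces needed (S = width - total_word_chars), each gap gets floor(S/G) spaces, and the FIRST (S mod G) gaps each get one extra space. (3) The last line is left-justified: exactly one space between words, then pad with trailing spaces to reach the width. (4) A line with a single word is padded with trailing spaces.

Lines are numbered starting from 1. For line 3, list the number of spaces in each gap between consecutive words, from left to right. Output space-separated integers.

Answer: 6 5

Derivation:
Line 1: ['paper', 'segment', 'evening'] (min_width=21, slack=3)
Line 2: ['guitar', 'big', 'understand'] (min_width=21, slack=3)
Line 3: ['voice', 'read', 'warm'] (min_width=15, slack=9)
Line 4: ['orchestra', 'capture', 'sand'] (min_width=22, slack=2)
Line 5: ['refreshing', 'milk'] (min_width=15, slack=9)
Line 6: ['rectangle', 'from', 'bird'] (min_width=19, slack=5)
Line 7: ['dolphin', 'machine', 'large'] (min_width=21, slack=3)
Line 8: ['butterfly', 'forest', 'garden'] (min_width=23, slack=1)
Line 9: ['owl', 'cup'] (min_width=7, slack=17)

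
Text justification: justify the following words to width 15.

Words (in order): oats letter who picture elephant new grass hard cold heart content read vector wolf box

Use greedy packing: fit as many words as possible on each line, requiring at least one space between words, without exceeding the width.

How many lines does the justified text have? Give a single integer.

Line 1: ['oats', 'letter', 'who'] (min_width=15, slack=0)
Line 2: ['picture'] (min_width=7, slack=8)
Line 3: ['elephant', 'new'] (min_width=12, slack=3)
Line 4: ['grass', 'hard', 'cold'] (min_width=15, slack=0)
Line 5: ['heart', 'content'] (min_width=13, slack=2)
Line 6: ['read', 'vector'] (min_width=11, slack=4)
Line 7: ['wolf', 'box'] (min_width=8, slack=7)
Total lines: 7

Answer: 7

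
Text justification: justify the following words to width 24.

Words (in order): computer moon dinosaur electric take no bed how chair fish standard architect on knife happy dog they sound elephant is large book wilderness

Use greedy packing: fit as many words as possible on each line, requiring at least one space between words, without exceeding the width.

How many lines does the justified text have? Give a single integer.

Line 1: ['computer', 'moon', 'dinosaur'] (min_width=22, slack=2)
Line 2: ['electric', 'take', 'no', 'bed', 'how'] (min_width=24, slack=0)
Line 3: ['chair', 'fish', 'standard'] (min_width=19, slack=5)
Line 4: ['architect', 'on', 'knife', 'happy'] (min_width=24, slack=0)
Line 5: ['dog', 'they', 'sound', 'elephant'] (min_width=23, slack=1)
Line 6: ['is', 'large', 'book', 'wilderness'] (min_width=24, slack=0)
Total lines: 6

Answer: 6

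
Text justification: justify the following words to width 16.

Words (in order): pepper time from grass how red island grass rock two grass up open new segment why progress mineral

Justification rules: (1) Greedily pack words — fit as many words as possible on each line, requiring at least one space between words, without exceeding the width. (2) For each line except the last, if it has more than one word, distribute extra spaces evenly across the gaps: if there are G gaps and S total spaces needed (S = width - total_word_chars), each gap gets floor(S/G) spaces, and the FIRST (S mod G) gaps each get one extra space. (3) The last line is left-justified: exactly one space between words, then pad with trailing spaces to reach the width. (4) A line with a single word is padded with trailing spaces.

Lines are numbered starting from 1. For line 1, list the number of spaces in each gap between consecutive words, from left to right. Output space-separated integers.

Line 1: ['pepper', 'time', 'from'] (min_width=16, slack=0)
Line 2: ['grass', 'how', 'red'] (min_width=13, slack=3)
Line 3: ['island', 'grass'] (min_width=12, slack=4)
Line 4: ['rock', 'two', 'grass'] (min_width=14, slack=2)
Line 5: ['up', 'open', 'new'] (min_width=11, slack=5)
Line 6: ['segment', 'why'] (min_width=11, slack=5)
Line 7: ['progress', 'mineral'] (min_width=16, slack=0)

Answer: 1 1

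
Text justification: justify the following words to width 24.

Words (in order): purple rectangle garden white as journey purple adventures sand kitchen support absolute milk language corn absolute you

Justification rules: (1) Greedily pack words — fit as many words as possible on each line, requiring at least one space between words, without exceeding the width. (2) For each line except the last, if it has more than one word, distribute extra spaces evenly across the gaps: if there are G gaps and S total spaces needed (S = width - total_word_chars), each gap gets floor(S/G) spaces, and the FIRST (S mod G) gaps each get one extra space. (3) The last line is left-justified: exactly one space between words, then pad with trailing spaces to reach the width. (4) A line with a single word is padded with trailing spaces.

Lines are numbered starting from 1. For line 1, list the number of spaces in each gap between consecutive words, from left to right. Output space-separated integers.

Line 1: ['purple', 'rectangle', 'garden'] (min_width=23, slack=1)
Line 2: ['white', 'as', 'journey', 'purple'] (min_width=23, slack=1)
Line 3: ['adventures', 'sand', 'kitchen'] (min_width=23, slack=1)
Line 4: ['support', 'absolute', 'milk'] (min_width=21, slack=3)
Line 5: ['language', 'corn', 'absolute'] (min_width=22, slack=2)
Line 6: ['you'] (min_width=3, slack=21)

Answer: 2 1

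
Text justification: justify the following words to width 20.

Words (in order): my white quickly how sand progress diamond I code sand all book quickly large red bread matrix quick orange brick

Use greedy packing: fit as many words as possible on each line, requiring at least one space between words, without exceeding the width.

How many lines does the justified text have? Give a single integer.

Answer: 7

Derivation:
Line 1: ['my', 'white', 'quickly', 'how'] (min_width=20, slack=0)
Line 2: ['sand', 'progress'] (min_width=13, slack=7)
Line 3: ['diamond', 'I', 'code', 'sand'] (min_width=19, slack=1)
Line 4: ['all', 'book', 'quickly'] (min_width=16, slack=4)
Line 5: ['large', 'red', 'bread'] (min_width=15, slack=5)
Line 6: ['matrix', 'quick', 'orange'] (min_width=19, slack=1)
Line 7: ['brick'] (min_width=5, slack=15)
Total lines: 7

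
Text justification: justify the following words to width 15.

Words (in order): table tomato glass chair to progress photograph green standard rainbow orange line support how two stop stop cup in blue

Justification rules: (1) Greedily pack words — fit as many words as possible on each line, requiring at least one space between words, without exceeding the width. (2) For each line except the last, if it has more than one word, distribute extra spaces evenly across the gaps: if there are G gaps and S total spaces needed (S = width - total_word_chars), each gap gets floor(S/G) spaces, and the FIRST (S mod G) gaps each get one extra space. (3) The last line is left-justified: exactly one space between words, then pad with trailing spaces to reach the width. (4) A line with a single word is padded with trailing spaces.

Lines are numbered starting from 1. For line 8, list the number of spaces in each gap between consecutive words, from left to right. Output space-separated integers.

Answer: 3 2

Derivation:
Line 1: ['table', 'tomato'] (min_width=12, slack=3)
Line 2: ['glass', 'chair', 'to'] (min_width=14, slack=1)
Line 3: ['progress'] (min_width=8, slack=7)
Line 4: ['photograph'] (min_width=10, slack=5)
Line 5: ['green', 'standard'] (min_width=14, slack=1)
Line 6: ['rainbow', 'orange'] (min_width=14, slack=1)
Line 7: ['line', 'support'] (min_width=12, slack=3)
Line 8: ['how', 'two', 'stop'] (min_width=12, slack=3)
Line 9: ['stop', 'cup', 'in'] (min_width=11, slack=4)
Line 10: ['blue'] (min_width=4, slack=11)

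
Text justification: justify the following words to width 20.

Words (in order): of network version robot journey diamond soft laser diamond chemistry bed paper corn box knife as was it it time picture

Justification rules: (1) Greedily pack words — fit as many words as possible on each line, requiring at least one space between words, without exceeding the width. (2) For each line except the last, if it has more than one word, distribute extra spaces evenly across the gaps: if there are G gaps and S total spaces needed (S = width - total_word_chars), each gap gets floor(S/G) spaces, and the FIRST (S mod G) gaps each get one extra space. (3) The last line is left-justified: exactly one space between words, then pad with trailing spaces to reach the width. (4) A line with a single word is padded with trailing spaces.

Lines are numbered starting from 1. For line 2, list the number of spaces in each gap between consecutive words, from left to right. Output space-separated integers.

Answer: 8

Derivation:
Line 1: ['of', 'network', 'version'] (min_width=18, slack=2)
Line 2: ['robot', 'journey'] (min_width=13, slack=7)
Line 3: ['diamond', 'soft', 'laser'] (min_width=18, slack=2)
Line 4: ['diamond', 'chemistry'] (min_width=17, slack=3)
Line 5: ['bed', 'paper', 'corn', 'box'] (min_width=18, slack=2)
Line 6: ['knife', 'as', 'was', 'it', 'it'] (min_width=18, slack=2)
Line 7: ['time', 'picture'] (min_width=12, slack=8)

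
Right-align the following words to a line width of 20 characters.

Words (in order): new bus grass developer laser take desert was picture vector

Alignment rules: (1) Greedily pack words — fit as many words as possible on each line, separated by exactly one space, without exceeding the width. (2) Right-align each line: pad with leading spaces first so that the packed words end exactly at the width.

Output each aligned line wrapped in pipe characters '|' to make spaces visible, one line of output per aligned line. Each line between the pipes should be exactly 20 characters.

Line 1: ['new', 'bus', 'grass'] (min_width=13, slack=7)
Line 2: ['developer', 'laser', 'take'] (min_width=20, slack=0)
Line 3: ['desert', 'was', 'picture'] (min_width=18, slack=2)
Line 4: ['vector'] (min_width=6, slack=14)

Answer: |       new bus grass|
|developer laser take|
|  desert was picture|
|              vector|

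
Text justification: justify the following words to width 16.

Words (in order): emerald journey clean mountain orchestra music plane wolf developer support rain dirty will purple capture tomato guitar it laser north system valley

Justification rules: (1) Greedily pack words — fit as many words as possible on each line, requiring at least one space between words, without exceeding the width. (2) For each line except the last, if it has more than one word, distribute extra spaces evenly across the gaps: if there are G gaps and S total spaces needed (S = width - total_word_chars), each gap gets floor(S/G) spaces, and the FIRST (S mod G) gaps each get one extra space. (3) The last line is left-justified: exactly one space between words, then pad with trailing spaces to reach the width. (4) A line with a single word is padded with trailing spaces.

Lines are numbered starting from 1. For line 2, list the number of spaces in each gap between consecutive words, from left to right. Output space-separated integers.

Line 1: ['emerald', 'journey'] (min_width=15, slack=1)
Line 2: ['clean', 'mountain'] (min_width=14, slack=2)
Line 3: ['orchestra', 'music'] (min_width=15, slack=1)
Line 4: ['plane', 'wolf'] (min_width=10, slack=6)
Line 5: ['developer'] (min_width=9, slack=7)
Line 6: ['support', 'rain'] (min_width=12, slack=4)
Line 7: ['dirty', 'will'] (min_width=10, slack=6)
Line 8: ['purple', 'capture'] (min_width=14, slack=2)
Line 9: ['tomato', 'guitar', 'it'] (min_width=16, slack=0)
Line 10: ['laser', 'north'] (min_width=11, slack=5)
Line 11: ['system', 'valley'] (min_width=13, slack=3)

Answer: 3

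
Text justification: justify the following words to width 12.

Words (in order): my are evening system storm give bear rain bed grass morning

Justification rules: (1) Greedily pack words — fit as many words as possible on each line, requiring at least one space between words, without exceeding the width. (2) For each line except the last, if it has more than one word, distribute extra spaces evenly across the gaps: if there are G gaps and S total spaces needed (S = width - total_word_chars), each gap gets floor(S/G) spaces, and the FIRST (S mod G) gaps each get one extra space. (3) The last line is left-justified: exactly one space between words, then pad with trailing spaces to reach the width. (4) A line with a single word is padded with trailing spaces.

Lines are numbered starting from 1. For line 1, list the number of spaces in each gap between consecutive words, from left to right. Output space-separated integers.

Line 1: ['my', 'are'] (min_width=6, slack=6)
Line 2: ['evening'] (min_width=7, slack=5)
Line 3: ['system', 'storm'] (min_width=12, slack=0)
Line 4: ['give', 'bear'] (min_width=9, slack=3)
Line 5: ['rain', 'bed'] (min_width=8, slack=4)
Line 6: ['grass'] (min_width=5, slack=7)
Line 7: ['morning'] (min_width=7, slack=5)

Answer: 7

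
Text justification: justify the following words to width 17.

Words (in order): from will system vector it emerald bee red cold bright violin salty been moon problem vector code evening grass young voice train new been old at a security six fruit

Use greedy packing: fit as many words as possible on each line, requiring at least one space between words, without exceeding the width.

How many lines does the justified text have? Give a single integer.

Line 1: ['from', 'will', 'system'] (min_width=16, slack=1)
Line 2: ['vector', 'it', 'emerald'] (min_width=17, slack=0)
Line 3: ['bee', 'red', 'cold'] (min_width=12, slack=5)
Line 4: ['bright', 'violin'] (min_width=13, slack=4)
Line 5: ['salty', 'been', 'moon'] (min_width=15, slack=2)
Line 6: ['problem', 'vector'] (min_width=14, slack=3)
Line 7: ['code', 'evening'] (min_width=12, slack=5)
Line 8: ['grass', 'young', 'voice'] (min_width=17, slack=0)
Line 9: ['train', 'new', 'been'] (min_width=14, slack=3)
Line 10: ['old', 'at', 'a', 'security'] (min_width=17, slack=0)
Line 11: ['six', 'fruit'] (min_width=9, slack=8)
Total lines: 11

Answer: 11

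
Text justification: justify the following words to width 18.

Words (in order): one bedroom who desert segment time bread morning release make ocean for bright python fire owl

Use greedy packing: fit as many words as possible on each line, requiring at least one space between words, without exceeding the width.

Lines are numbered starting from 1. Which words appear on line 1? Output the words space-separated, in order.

Line 1: ['one', 'bedroom', 'who'] (min_width=15, slack=3)
Line 2: ['desert', 'segment'] (min_width=14, slack=4)
Line 3: ['time', 'bread', 'morning'] (min_width=18, slack=0)
Line 4: ['release', 'make', 'ocean'] (min_width=18, slack=0)
Line 5: ['for', 'bright', 'python'] (min_width=17, slack=1)
Line 6: ['fire', 'owl'] (min_width=8, slack=10)

Answer: one bedroom who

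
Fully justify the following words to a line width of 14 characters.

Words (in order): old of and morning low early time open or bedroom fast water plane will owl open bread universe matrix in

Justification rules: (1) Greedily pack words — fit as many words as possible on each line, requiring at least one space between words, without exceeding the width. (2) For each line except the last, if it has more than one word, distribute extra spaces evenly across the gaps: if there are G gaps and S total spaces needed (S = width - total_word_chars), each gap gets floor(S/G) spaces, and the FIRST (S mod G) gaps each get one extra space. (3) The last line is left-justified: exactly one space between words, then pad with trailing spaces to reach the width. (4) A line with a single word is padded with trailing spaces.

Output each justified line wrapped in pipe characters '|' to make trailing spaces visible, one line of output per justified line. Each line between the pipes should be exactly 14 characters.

Line 1: ['old', 'of', 'and'] (min_width=10, slack=4)
Line 2: ['morning', 'low'] (min_width=11, slack=3)
Line 3: ['early', 'time'] (min_width=10, slack=4)
Line 4: ['open', 'or'] (min_width=7, slack=7)
Line 5: ['bedroom', 'fast'] (min_width=12, slack=2)
Line 6: ['water', 'plane'] (min_width=11, slack=3)
Line 7: ['will', 'owl', 'open'] (min_width=13, slack=1)
Line 8: ['bread', 'universe'] (min_width=14, slack=0)
Line 9: ['matrix', 'in'] (min_width=9, slack=5)

Answer: |old   of   and|
|morning    low|
|early     time|
|open        or|
|bedroom   fast|
|water    plane|
|will  owl open|
|bread universe|
|matrix in     |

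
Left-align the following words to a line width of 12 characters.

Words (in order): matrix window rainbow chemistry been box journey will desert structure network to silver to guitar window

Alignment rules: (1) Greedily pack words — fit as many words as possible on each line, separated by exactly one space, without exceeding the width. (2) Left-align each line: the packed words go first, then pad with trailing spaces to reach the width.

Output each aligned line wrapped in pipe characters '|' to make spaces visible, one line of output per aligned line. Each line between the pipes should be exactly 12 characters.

Line 1: ['matrix'] (min_width=6, slack=6)
Line 2: ['window'] (min_width=6, slack=6)
Line 3: ['rainbow'] (min_width=7, slack=5)
Line 4: ['chemistry'] (min_width=9, slack=3)
Line 5: ['been', 'box'] (min_width=8, slack=4)
Line 6: ['journey', 'will'] (min_width=12, slack=0)
Line 7: ['desert'] (min_width=6, slack=6)
Line 8: ['structure'] (min_width=9, slack=3)
Line 9: ['network', 'to'] (min_width=10, slack=2)
Line 10: ['silver', 'to'] (min_width=9, slack=3)
Line 11: ['guitar'] (min_width=6, slack=6)
Line 12: ['window'] (min_width=6, slack=6)

Answer: |matrix      |
|window      |
|rainbow     |
|chemistry   |
|been box    |
|journey will|
|desert      |
|structure   |
|network to  |
|silver to   |
|guitar      |
|window      |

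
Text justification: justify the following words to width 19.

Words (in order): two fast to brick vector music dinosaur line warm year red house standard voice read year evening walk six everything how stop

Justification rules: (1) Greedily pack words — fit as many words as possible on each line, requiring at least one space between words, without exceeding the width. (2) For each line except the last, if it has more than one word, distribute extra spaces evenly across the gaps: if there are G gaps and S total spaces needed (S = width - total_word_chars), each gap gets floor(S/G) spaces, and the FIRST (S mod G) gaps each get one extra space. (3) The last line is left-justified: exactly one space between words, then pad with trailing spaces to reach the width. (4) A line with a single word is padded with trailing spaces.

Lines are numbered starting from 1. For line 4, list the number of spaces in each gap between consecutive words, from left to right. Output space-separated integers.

Answer: 4 3

Derivation:
Line 1: ['two', 'fast', 'to', 'brick'] (min_width=17, slack=2)
Line 2: ['vector', 'music'] (min_width=12, slack=7)
Line 3: ['dinosaur', 'line', 'warm'] (min_width=18, slack=1)
Line 4: ['year', 'red', 'house'] (min_width=14, slack=5)
Line 5: ['standard', 'voice', 'read'] (min_width=19, slack=0)
Line 6: ['year', 'evening', 'walk'] (min_width=17, slack=2)
Line 7: ['six', 'everything', 'how'] (min_width=18, slack=1)
Line 8: ['stop'] (min_width=4, slack=15)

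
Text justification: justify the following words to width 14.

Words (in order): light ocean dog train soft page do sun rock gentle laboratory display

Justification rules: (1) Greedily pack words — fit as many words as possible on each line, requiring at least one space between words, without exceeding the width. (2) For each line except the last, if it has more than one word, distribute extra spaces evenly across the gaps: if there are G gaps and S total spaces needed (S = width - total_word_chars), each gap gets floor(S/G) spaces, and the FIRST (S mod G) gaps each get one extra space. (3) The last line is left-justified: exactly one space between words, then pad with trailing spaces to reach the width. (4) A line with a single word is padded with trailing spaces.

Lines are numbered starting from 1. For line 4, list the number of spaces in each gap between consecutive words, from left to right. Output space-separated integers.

Answer: 4

Derivation:
Line 1: ['light', 'ocean'] (min_width=11, slack=3)
Line 2: ['dog', 'train', 'soft'] (min_width=14, slack=0)
Line 3: ['page', 'do', 'sun'] (min_width=11, slack=3)
Line 4: ['rock', 'gentle'] (min_width=11, slack=3)
Line 5: ['laboratory'] (min_width=10, slack=4)
Line 6: ['display'] (min_width=7, slack=7)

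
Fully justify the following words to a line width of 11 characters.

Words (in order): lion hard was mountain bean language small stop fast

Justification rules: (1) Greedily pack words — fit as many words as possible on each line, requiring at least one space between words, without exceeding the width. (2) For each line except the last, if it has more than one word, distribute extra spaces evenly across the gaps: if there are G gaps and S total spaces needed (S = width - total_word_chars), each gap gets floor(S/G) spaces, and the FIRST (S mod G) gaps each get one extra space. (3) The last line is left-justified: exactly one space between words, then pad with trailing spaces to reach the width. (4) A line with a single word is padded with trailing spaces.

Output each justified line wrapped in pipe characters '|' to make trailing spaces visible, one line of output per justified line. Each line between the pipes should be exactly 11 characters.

Answer: |lion   hard|
|was        |
|mountain   |
|bean       |
|language   |
|small  stop|
|fast       |

Derivation:
Line 1: ['lion', 'hard'] (min_width=9, slack=2)
Line 2: ['was'] (min_width=3, slack=8)
Line 3: ['mountain'] (min_width=8, slack=3)
Line 4: ['bean'] (min_width=4, slack=7)
Line 5: ['language'] (min_width=8, slack=3)
Line 6: ['small', 'stop'] (min_width=10, slack=1)
Line 7: ['fast'] (min_width=4, slack=7)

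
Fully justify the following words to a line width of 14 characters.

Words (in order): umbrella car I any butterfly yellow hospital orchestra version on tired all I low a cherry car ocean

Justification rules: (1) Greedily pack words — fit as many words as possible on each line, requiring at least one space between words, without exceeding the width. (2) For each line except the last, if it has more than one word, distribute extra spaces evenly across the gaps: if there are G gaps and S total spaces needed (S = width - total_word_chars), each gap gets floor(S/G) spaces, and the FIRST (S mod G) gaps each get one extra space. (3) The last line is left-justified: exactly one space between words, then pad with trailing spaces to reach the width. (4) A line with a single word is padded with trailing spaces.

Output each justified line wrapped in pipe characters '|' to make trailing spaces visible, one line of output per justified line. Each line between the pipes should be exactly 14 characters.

Answer: |umbrella car I|
|any  butterfly|
|yellow        |
|hospital      |
|orchestra     |
|version     on|
|tired   all  I|
|low  a  cherry|
|car ocean     |

Derivation:
Line 1: ['umbrella', 'car', 'I'] (min_width=14, slack=0)
Line 2: ['any', 'butterfly'] (min_width=13, slack=1)
Line 3: ['yellow'] (min_width=6, slack=8)
Line 4: ['hospital'] (min_width=8, slack=6)
Line 5: ['orchestra'] (min_width=9, slack=5)
Line 6: ['version', 'on'] (min_width=10, slack=4)
Line 7: ['tired', 'all', 'I'] (min_width=11, slack=3)
Line 8: ['low', 'a', 'cherry'] (min_width=12, slack=2)
Line 9: ['car', 'ocean'] (min_width=9, slack=5)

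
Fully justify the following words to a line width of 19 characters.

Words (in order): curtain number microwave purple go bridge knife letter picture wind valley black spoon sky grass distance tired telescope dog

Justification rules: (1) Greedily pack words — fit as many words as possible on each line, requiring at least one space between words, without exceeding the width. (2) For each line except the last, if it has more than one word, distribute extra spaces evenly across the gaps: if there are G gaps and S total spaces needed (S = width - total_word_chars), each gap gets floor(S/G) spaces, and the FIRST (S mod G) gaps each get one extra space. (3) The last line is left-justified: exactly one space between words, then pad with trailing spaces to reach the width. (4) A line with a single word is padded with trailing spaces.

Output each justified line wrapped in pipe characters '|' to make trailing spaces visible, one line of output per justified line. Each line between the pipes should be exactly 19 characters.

Answer: |curtain      number|
|microwave purple go|
|bridge knife letter|
|picture wind valley|
|black   spoon   sky|
|grass      distance|
|tired telescope dog|

Derivation:
Line 1: ['curtain', 'number'] (min_width=14, slack=5)
Line 2: ['microwave', 'purple', 'go'] (min_width=19, slack=0)
Line 3: ['bridge', 'knife', 'letter'] (min_width=19, slack=0)
Line 4: ['picture', 'wind', 'valley'] (min_width=19, slack=0)
Line 5: ['black', 'spoon', 'sky'] (min_width=15, slack=4)
Line 6: ['grass', 'distance'] (min_width=14, slack=5)
Line 7: ['tired', 'telescope', 'dog'] (min_width=19, slack=0)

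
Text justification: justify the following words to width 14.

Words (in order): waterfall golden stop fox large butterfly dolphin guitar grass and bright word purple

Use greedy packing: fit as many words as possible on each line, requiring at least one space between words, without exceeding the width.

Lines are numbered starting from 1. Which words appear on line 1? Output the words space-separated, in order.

Line 1: ['waterfall'] (min_width=9, slack=5)
Line 2: ['golden', 'stop'] (min_width=11, slack=3)
Line 3: ['fox', 'large'] (min_width=9, slack=5)
Line 4: ['butterfly'] (min_width=9, slack=5)
Line 5: ['dolphin', 'guitar'] (min_width=14, slack=0)
Line 6: ['grass', 'and'] (min_width=9, slack=5)
Line 7: ['bright', 'word'] (min_width=11, slack=3)
Line 8: ['purple'] (min_width=6, slack=8)

Answer: waterfall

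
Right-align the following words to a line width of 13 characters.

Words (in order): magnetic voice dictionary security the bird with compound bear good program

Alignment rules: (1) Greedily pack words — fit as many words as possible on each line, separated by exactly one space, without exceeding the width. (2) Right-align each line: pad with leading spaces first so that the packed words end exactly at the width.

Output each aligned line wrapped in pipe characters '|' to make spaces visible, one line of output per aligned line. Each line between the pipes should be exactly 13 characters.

Line 1: ['magnetic'] (min_width=8, slack=5)
Line 2: ['voice'] (min_width=5, slack=8)
Line 3: ['dictionary'] (min_width=10, slack=3)
Line 4: ['security', 'the'] (min_width=12, slack=1)
Line 5: ['bird', 'with'] (min_width=9, slack=4)
Line 6: ['compound', 'bear'] (min_width=13, slack=0)
Line 7: ['good', 'program'] (min_width=12, slack=1)

Answer: |     magnetic|
|        voice|
|   dictionary|
| security the|
|    bird with|
|compound bear|
| good program|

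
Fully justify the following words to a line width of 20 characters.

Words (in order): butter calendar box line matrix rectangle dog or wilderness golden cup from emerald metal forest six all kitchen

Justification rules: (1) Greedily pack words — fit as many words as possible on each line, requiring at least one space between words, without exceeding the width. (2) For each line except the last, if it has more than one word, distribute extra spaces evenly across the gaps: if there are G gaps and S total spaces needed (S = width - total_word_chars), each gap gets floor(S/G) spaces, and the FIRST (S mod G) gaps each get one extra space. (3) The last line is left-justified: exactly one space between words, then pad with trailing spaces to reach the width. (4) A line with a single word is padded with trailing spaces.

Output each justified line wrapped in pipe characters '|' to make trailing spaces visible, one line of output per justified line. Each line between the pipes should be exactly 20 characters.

Answer: |butter  calendar box|
|line          matrix|
|rectangle   dog   or|
|wilderness    golden|
|cup   from   emerald|
|metal forest six all|
|kitchen             |

Derivation:
Line 1: ['butter', 'calendar', 'box'] (min_width=19, slack=1)
Line 2: ['line', 'matrix'] (min_width=11, slack=9)
Line 3: ['rectangle', 'dog', 'or'] (min_width=16, slack=4)
Line 4: ['wilderness', 'golden'] (min_width=17, slack=3)
Line 5: ['cup', 'from', 'emerald'] (min_width=16, slack=4)
Line 6: ['metal', 'forest', 'six', 'all'] (min_width=20, slack=0)
Line 7: ['kitchen'] (min_width=7, slack=13)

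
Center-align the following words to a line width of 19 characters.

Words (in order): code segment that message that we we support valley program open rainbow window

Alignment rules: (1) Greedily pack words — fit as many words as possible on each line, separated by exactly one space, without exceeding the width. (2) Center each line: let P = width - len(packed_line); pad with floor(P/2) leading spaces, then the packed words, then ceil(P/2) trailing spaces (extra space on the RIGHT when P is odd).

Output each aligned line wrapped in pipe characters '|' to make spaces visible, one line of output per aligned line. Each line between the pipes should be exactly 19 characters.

Answer: | code segment that |
|message that we we |
|  support valley   |
|   program open    |
|  rainbow window   |

Derivation:
Line 1: ['code', 'segment', 'that'] (min_width=17, slack=2)
Line 2: ['message', 'that', 'we', 'we'] (min_width=18, slack=1)
Line 3: ['support', 'valley'] (min_width=14, slack=5)
Line 4: ['program', 'open'] (min_width=12, slack=7)
Line 5: ['rainbow', 'window'] (min_width=14, slack=5)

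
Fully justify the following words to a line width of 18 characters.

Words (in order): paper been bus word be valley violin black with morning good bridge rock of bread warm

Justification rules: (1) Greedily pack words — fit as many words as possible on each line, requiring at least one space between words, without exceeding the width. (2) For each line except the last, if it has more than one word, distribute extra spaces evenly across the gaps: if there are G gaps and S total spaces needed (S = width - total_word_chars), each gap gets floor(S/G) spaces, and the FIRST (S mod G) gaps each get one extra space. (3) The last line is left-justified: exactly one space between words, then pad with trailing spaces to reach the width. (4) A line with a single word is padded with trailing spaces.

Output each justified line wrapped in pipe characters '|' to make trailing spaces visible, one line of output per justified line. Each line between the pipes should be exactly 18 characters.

Line 1: ['paper', 'been', 'bus'] (min_width=14, slack=4)
Line 2: ['word', 'be', 'valley'] (min_width=14, slack=4)
Line 3: ['violin', 'black', 'with'] (min_width=17, slack=1)
Line 4: ['morning', 'good'] (min_width=12, slack=6)
Line 5: ['bridge', 'rock', 'of'] (min_width=14, slack=4)
Line 6: ['bread', 'warm'] (min_width=10, slack=8)

Answer: |paper   been   bus|
|word   be   valley|
|violin  black with|
|morning       good|
|bridge   rock   of|
|bread warm        |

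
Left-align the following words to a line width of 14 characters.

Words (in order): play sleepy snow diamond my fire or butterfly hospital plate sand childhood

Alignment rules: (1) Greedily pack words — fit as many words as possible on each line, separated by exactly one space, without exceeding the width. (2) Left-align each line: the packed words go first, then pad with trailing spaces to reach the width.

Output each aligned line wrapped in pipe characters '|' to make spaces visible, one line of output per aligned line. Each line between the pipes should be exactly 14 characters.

Answer: |play sleepy   |
|snow diamond  |
|my fire or    |
|butterfly     |
|hospital plate|
|sand childhood|

Derivation:
Line 1: ['play', 'sleepy'] (min_width=11, slack=3)
Line 2: ['snow', 'diamond'] (min_width=12, slack=2)
Line 3: ['my', 'fire', 'or'] (min_width=10, slack=4)
Line 4: ['butterfly'] (min_width=9, slack=5)
Line 5: ['hospital', 'plate'] (min_width=14, slack=0)
Line 6: ['sand', 'childhood'] (min_width=14, slack=0)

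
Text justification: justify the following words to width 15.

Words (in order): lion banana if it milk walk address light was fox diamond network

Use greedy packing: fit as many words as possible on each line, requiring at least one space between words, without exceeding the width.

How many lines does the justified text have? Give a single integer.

Line 1: ['lion', 'banana', 'if'] (min_width=14, slack=1)
Line 2: ['it', 'milk', 'walk'] (min_width=12, slack=3)
Line 3: ['address', 'light'] (min_width=13, slack=2)
Line 4: ['was', 'fox', 'diamond'] (min_width=15, slack=0)
Line 5: ['network'] (min_width=7, slack=8)
Total lines: 5

Answer: 5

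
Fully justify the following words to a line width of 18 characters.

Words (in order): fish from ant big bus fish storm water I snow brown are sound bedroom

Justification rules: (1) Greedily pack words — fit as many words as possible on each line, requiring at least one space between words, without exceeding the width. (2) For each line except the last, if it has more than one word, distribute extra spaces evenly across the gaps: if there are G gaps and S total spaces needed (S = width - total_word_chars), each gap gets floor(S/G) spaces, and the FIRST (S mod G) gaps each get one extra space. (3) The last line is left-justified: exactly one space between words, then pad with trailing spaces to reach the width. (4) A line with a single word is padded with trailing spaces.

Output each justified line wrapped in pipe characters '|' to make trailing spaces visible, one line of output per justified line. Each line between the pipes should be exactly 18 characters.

Answer: |fish  from ant big|
|bus   fish   storm|
|water I snow brown|
|are sound bedroom |

Derivation:
Line 1: ['fish', 'from', 'ant', 'big'] (min_width=17, slack=1)
Line 2: ['bus', 'fish', 'storm'] (min_width=14, slack=4)
Line 3: ['water', 'I', 'snow', 'brown'] (min_width=18, slack=0)
Line 4: ['are', 'sound', 'bedroom'] (min_width=17, slack=1)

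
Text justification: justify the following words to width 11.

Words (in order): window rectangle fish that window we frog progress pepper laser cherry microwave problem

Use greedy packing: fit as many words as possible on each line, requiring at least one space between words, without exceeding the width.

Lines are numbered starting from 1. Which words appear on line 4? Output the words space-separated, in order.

Line 1: ['window'] (min_width=6, slack=5)
Line 2: ['rectangle'] (min_width=9, slack=2)
Line 3: ['fish', 'that'] (min_width=9, slack=2)
Line 4: ['window', 'we'] (min_width=9, slack=2)
Line 5: ['frog'] (min_width=4, slack=7)
Line 6: ['progress'] (min_width=8, slack=3)
Line 7: ['pepper'] (min_width=6, slack=5)
Line 8: ['laser'] (min_width=5, slack=6)
Line 9: ['cherry'] (min_width=6, slack=5)
Line 10: ['microwave'] (min_width=9, slack=2)
Line 11: ['problem'] (min_width=7, slack=4)

Answer: window we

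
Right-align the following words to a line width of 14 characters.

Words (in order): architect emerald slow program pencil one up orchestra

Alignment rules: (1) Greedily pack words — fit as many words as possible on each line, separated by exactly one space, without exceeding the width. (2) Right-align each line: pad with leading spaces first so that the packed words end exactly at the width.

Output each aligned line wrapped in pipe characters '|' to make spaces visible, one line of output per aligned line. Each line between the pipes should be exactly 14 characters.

Line 1: ['architect'] (min_width=9, slack=5)
Line 2: ['emerald', 'slow'] (min_width=12, slack=2)
Line 3: ['program', 'pencil'] (min_width=14, slack=0)
Line 4: ['one', 'up'] (min_width=6, slack=8)
Line 5: ['orchestra'] (min_width=9, slack=5)

Answer: |     architect|
|  emerald slow|
|program pencil|
|        one up|
|     orchestra|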